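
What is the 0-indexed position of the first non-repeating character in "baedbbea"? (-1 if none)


Input: baedbbea
Character frequencies:
  'a': 2
  'b': 3
  'd': 1
  'e': 2
Scanning left to right for freq == 1:
  Position 0 ('b'): freq=3, skip
  Position 1 ('a'): freq=2, skip
  Position 2 ('e'): freq=2, skip
  Position 3 ('d'): unique! => answer = 3

3


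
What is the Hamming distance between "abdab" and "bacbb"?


Comparing "abdab" and "bacbb" position by position:
  Position 0: 'a' vs 'b' => differ
  Position 1: 'b' vs 'a' => differ
  Position 2: 'd' vs 'c' => differ
  Position 3: 'a' vs 'b' => differ
  Position 4: 'b' vs 'b' => same
Total differences (Hamming distance): 4

4


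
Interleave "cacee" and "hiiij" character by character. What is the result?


Interleaving "cacee" and "hiiij":
  Position 0: 'c' from first, 'h' from second => "ch"
  Position 1: 'a' from first, 'i' from second => "ai"
  Position 2: 'c' from first, 'i' from second => "ci"
  Position 3: 'e' from first, 'i' from second => "ei"
  Position 4: 'e' from first, 'j' from second => "ej"
Result: chaicieiej

chaicieiej


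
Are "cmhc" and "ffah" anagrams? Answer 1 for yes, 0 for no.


Strings: "cmhc", "ffah"
Sorted first:  cchm
Sorted second: affh
Differ at position 0: 'c' vs 'a' => not anagrams

0


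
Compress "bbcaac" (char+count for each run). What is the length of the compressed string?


Input: bbcaac
Runs:
  'b' x 2 => "b2"
  'c' x 1 => "c1"
  'a' x 2 => "a2"
  'c' x 1 => "c1"
Compressed: "b2c1a2c1"
Compressed length: 8

8


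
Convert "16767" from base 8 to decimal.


Input: "16767" in base 8
Positional expansion:
  Digit '1' (value 1) x 8^4 = 4096
  Digit '6' (value 6) x 8^3 = 3072
  Digit '7' (value 7) x 8^2 = 448
  Digit '6' (value 6) x 8^1 = 48
  Digit '7' (value 7) x 8^0 = 7
Sum = 7671

7671


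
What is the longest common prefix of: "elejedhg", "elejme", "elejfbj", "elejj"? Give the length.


Words: elejedhg, elejme, elejfbj, elejj
  Position 0: all 'e' => match
  Position 1: all 'l' => match
  Position 2: all 'e' => match
  Position 3: all 'j' => match
  Position 4: ('e', 'm', 'f', 'j') => mismatch, stop
LCP = "elej" (length 4)

4


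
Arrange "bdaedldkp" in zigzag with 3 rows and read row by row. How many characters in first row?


Zigzag "bdaedldkp" into 3 rows:
Placing characters:
  'b' => row 0
  'd' => row 1
  'a' => row 2
  'e' => row 1
  'd' => row 0
  'l' => row 1
  'd' => row 2
  'k' => row 1
  'p' => row 0
Rows:
  Row 0: "bdp"
  Row 1: "delk"
  Row 2: "ad"
First row length: 3

3


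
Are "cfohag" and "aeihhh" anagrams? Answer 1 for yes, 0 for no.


Strings: "cfohag", "aeihhh"
Sorted first:  acfgho
Sorted second: aehhhi
Differ at position 1: 'c' vs 'e' => not anagrams

0


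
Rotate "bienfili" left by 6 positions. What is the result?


Input: "bienfili", rotate left by 6
First 6 characters: "bienfi"
Remaining characters: "li"
Concatenate remaining + first: "li" + "bienfi" = "libienfi"

libienfi


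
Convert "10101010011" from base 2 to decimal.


Input: "10101010011" in base 2
Positional expansion:
  Digit '1' (value 1) x 2^10 = 1024
  Digit '0' (value 0) x 2^9 = 0
  Digit '1' (value 1) x 2^8 = 256
  Digit '0' (value 0) x 2^7 = 0
  Digit '1' (value 1) x 2^6 = 64
  Digit '0' (value 0) x 2^5 = 0
  Digit '1' (value 1) x 2^4 = 16
  Digit '0' (value 0) x 2^3 = 0
  Digit '0' (value 0) x 2^2 = 0
  Digit '1' (value 1) x 2^1 = 2
  Digit '1' (value 1) x 2^0 = 1
Sum = 1363

1363


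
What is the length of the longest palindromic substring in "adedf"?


Input: "adedf"
Checking substrings for palindromes:
  [1:4] "ded" (len 3) => palindrome
Longest palindromic substring: "ded" with length 3

3


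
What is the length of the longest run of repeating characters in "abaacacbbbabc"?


Input: "abaacacbbbabc"
Scanning for longest run:
  Position 1 ('b'): new char, reset run to 1
  Position 2 ('a'): new char, reset run to 1
  Position 3 ('a'): continues run of 'a', length=2
  Position 4 ('c'): new char, reset run to 1
  Position 5 ('a'): new char, reset run to 1
  Position 6 ('c'): new char, reset run to 1
  Position 7 ('b'): new char, reset run to 1
  Position 8 ('b'): continues run of 'b', length=2
  Position 9 ('b'): continues run of 'b', length=3
  Position 10 ('a'): new char, reset run to 1
  Position 11 ('b'): new char, reset run to 1
  Position 12 ('c'): new char, reset run to 1
Longest run: 'b' with length 3

3


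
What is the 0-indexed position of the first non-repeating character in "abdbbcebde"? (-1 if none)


Input: abdbbcebde
Character frequencies:
  'a': 1
  'b': 4
  'c': 1
  'd': 2
  'e': 2
Scanning left to right for freq == 1:
  Position 0 ('a'): unique! => answer = 0

0


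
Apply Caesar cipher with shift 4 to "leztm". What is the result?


Caesar cipher: shift "leztm" by 4
  'l' (pos 11) + 4 = pos 15 = 'p'
  'e' (pos 4) + 4 = pos 8 = 'i'
  'z' (pos 25) + 4 = pos 3 = 'd'
  't' (pos 19) + 4 = pos 23 = 'x'
  'm' (pos 12) + 4 = pos 16 = 'q'
Result: pidxq

pidxq


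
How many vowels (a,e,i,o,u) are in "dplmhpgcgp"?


Input: dplmhpgcgp
Checking each character:
  'd' at position 0: consonant
  'p' at position 1: consonant
  'l' at position 2: consonant
  'm' at position 3: consonant
  'h' at position 4: consonant
  'p' at position 5: consonant
  'g' at position 6: consonant
  'c' at position 7: consonant
  'g' at position 8: consonant
  'p' at position 9: consonant
Total vowels: 0

0


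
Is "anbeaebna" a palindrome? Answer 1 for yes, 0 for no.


Input: anbeaebna
Reversed: anbeaebna
  Compare pos 0 ('a') with pos 8 ('a'): match
  Compare pos 1 ('n') with pos 7 ('n'): match
  Compare pos 2 ('b') with pos 6 ('b'): match
  Compare pos 3 ('e') with pos 5 ('e'): match
Result: palindrome

1


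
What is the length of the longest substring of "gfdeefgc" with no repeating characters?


Input: "gfdeefgc"
Sliding window (track last position of each char):
  Position 0 ('g'): window [0,0] length 1 -- new best
  Position 1 ('f'): window [0,1] length 2 -- new best
  Position 2 ('d'): window [0,2] length 3 -- new best
  Position 3 ('e'): window [0,3] length 4 -- new best
  Position 4 ('e'): repeat (last at 3), move window start to 4
  Position 4 ('e'): window [4,4] length 1
  Position 5 ('f'): window [4,5] length 2
  Position 6 ('g'): window [4,6] length 3
  Position 7 ('c'): window [4,7] length 4
Longest substring with no repeats: "gfde" with length 4

4


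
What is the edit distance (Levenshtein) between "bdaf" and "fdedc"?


Computing edit distance: "bdaf" -> "fdedc"
DP table:
           f    d    e    d    c
      0    1    2    3    4    5
  b   1    1    2    3    4    5
  d   2    2    1    2    3    4
  a   3    3    2    2    3    4
  f   4    3    3    3    3    4
Edit distance = dp[4][5] = 4

4


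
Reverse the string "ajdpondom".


Input: ajdpondom
Reading characters right to left:
  Position 8: 'm'
  Position 7: 'o'
  Position 6: 'd'
  Position 5: 'n'
  Position 4: 'o'
  Position 3: 'p'
  Position 2: 'd'
  Position 1: 'j'
  Position 0: 'a'
Reversed: modnopdja

modnopdja


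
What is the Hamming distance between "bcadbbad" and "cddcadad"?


Comparing "bcadbbad" and "cddcadad" position by position:
  Position 0: 'b' vs 'c' => differ
  Position 1: 'c' vs 'd' => differ
  Position 2: 'a' vs 'd' => differ
  Position 3: 'd' vs 'c' => differ
  Position 4: 'b' vs 'a' => differ
  Position 5: 'b' vs 'd' => differ
  Position 6: 'a' vs 'a' => same
  Position 7: 'd' vs 'd' => same
Total differences (Hamming distance): 6

6


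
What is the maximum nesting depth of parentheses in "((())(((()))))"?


Input: "((())(((()))))"
Tracking depth:
  Position 0 '(': depth becomes 1
  Position 1 '(': depth becomes 2
  Position 2 '(': depth becomes 3
  Position 3 ')': depth becomes 2
  Position 4 ')': depth becomes 1
  Position 5 '(': depth becomes 2
  Position 6 '(': depth becomes 3
  Position 7 '(': depth becomes 4
  Position 8 '(': depth becomes 5
  Position 9 ')': depth becomes 4
  Position 10 ')': depth becomes 3
  Position 11 ')': depth becomes 2
  Position 12 ')': depth becomes 1
  Position 13 ')': depth becomes 0
Maximum depth reached: 5

5


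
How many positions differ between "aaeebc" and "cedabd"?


Comparing "aaeebc" and "cedabd" position by position:
  Position 0: 'a' vs 'c' => DIFFER
  Position 1: 'a' vs 'e' => DIFFER
  Position 2: 'e' vs 'd' => DIFFER
  Position 3: 'e' vs 'a' => DIFFER
  Position 4: 'b' vs 'b' => same
  Position 5: 'c' vs 'd' => DIFFER
Positions that differ: 5

5


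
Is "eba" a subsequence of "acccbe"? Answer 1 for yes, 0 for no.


Check if "eba" is a subsequence of "acccbe"
Greedy scan:
  Position 0 ('a'): no match needed
  Position 1 ('c'): no match needed
  Position 2 ('c'): no match needed
  Position 3 ('c'): no match needed
  Position 4 ('b'): no match needed
  Position 5 ('e'): matches sub[0] = 'e'
Only matched 1/3 characters => not a subsequence

0


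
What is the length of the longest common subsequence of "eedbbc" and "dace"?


LCS of "eedbbc" and "dace"
DP table:
           d    a    c    e
      0    0    0    0    0
  e   0    0    0    0    1
  e   0    0    0    0    1
  d   0    1    1    1    1
  b   0    1    1    1    1
  b   0    1    1    1    1
  c   0    1    1    2    2
LCS length = dp[6][4] = 2

2


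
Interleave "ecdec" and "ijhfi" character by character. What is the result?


Interleaving "ecdec" and "ijhfi":
  Position 0: 'e' from first, 'i' from second => "ei"
  Position 1: 'c' from first, 'j' from second => "cj"
  Position 2: 'd' from first, 'h' from second => "dh"
  Position 3: 'e' from first, 'f' from second => "ef"
  Position 4: 'c' from first, 'i' from second => "ci"
Result: eicjdhefci

eicjdhefci


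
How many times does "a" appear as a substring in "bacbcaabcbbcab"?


Searching for "a" in "bacbcaabcbbcab"
Scanning each position:
  Position 0: "b" => no
  Position 1: "a" => MATCH
  Position 2: "c" => no
  Position 3: "b" => no
  Position 4: "c" => no
  Position 5: "a" => MATCH
  Position 6: "a" => MATCH
  Position 7: "b" => no
  Position 8: "c" => no
  Position 9: "b" => no
  Position 10: "b" => no
  Position 11: "c" => no
  Position 12: "a" => MATCH
  Position 13: "b" => no
Total occurrences: 4

4


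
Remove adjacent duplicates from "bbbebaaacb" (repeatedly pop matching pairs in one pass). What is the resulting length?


Input: bbbebaaacb
Stack-based adjacent duplicate removal:
  Read 'b': push. Stack: b
  Read 'b': matches stack top 'b' => pop. Stack: (empty)
  Read 'b': push. Stack: b
  Read 'e': push. Stack: be
  Read 'b': push. Stack: beb
  Read 'a': push. Stack: beba
  Read 'a': matches stack top 'a' => pop. Stack: beb
  Read 'a': push. Stack: beba
  Read 'c': push. Stack: bebac
  Read 'b': push. Stack: bebacb
Final stack: "bebacb" (length 6)

6


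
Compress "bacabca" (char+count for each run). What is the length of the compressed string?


Input: bacabca
Runs:
  'b' x 1 => "b1"
  'a' x 1 => "a1"
  'c' x 1 => "c1"
  'a' x 1 => "a1"
  'b' x 1 => "b1"
  'c' x 1 => "c1"
  'a' x 1 => "a1"
Compressed: "b1a1c1a1b1c1a1"
Compressed length: 14

14


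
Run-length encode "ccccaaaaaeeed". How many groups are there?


Input: ccccaaaaaeeed
Scanning for consecutive runs:
  Group 1: 'c' x 4 (positions 0-3)
  Group 2: 'a' x 5 (positions 4-8)
  Group 3: 'e' x 3 (positions 9-11)
  Group 4: 'd' x 1 (positions 12-12)
Total groups: 4

4


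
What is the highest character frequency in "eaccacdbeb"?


Input: eaccacdbeb
Character counts:
  'a': 2
  'b': 2
  'c': 3
  'd': 1
  'e': 2
Maximum frequency: 3

3


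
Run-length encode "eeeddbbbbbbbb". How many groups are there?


Input: eeeddbbbbbbbb
Scanning for consecutive runs:
  Group 1: 'e' x 3 (positions 0-2)
  Group 2: 'd' x 2 (positions 3-4)
  Group 3: 'b' x 8 (positions 5-12)
Total groups: 3

3


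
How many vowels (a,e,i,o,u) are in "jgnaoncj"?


Input: jgnaoncj
Checking each character:
  'j' at position 0: consonant
  'g' at position 1: consonant
  'n' at position 2: consonant
  'a' at position 3: vowel (running total: 1)
  'o' at position 4: vowel (running total: 2)
  'n' at position 5: consonant
  'c' at position 6: consonant
  'j' at position 7: consonant
Total vowels: 2

2


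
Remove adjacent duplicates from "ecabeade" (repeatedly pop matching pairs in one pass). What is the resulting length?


Input: ecabeade
Stack-based adjacent duplicate removal:
  Read 'e': push. Stack: e
  Read 'c': push. Stack: ec
  Read 'a': push. Stack: eca
  Read 'b': push. Stack: ecab
  Read 'e': push. Stack: ecabe
  Read 'a': push. Stack: ecabea
  Read 'd': push. Stack: ecabead
  Read 'e': push. Stack: ecabeade
Final stack: "ecabeade" (length 8)

8


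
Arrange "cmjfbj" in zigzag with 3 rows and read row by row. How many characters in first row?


Zigzag "cmjfbj" into 3 rows:
Placing characters:
  'c' => row 0
  'm' => row 1
  'j' => row 2
  'f' => row 1
  'b' => row 0
  'j' => row 1
Rows:
  Row 0: "cb"
  Row 1: "mfj"
  Row 2: "j"
First row length: 2

2


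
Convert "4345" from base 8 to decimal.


Input: "4345" in base 8
Positional expansion:
  Digit '4' (value 4) x 8^3 = 2048
  Digit '3' (value 3) x 8^2 = 192
  Digit '4' (value 4) x 8^1 = 32
  Digit '5' (value 5) x 8^0 = 5
Sum = 2277

2277


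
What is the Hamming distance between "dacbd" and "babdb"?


Comparing "dacbd" and "babdb" position by position:
  Position 0: 'd' vs 'b' => differ
  Position 1: 'a' vs 'a' => same
  Position 2: 'c' vs 'b' => differ
  Position 3: 'b' vs 'd' => differ
  Position 4: 'd' vs 'b' => differ
Total differences (Hamming distance): 4

4


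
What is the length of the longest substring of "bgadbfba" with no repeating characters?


Input: "bgadbfba"
Sliding window (track last position of each char):
  Position 0 ('b'): window [0,0] length 1 -- new best
  Position 1 ('g'): window [0,1] length 2 -- new best
  Position 2 ('a'): window [0,2] length 3 -- new best
  Position 3 ('d'): window [0,3] length 4 -- new best
  Position 4 ('b'): repeat (last at 0), move window start to 1
  Position 4 ('b'): window [1,4] length 4
  Position 5 ('f'): window [1,5] length 5 -- new best
  Position 6 ('b'): repeat (last at 4), move window start to 5
  Position 6 ('b'): window [5,6] length 2
  Position 7 ('a'): window [5,7] length 3
Longest substring with no repeats: "gadbf" with length 5

5


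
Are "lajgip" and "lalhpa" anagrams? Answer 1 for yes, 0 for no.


Strings: "lajgip", "lalhpa"
Sorted first:  agijlp
Sorted second: aahllp
Differ at position 1: 'g' vs 'a' => not anagrams

0


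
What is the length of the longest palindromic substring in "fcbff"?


Input: "fcbff"
Checking substrings for palindromes:
  [3:5] "ff" (len 2) => palindrome
Longest palindromic substring: "ff" with length 2

2


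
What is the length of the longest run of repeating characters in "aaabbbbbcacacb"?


Input: "aaabbbbbcacacb"
Scanning for longest run:
  Position 1 ('a'): continues run of 'a', length=2
  Position 2 ('a'): continues run of 'a', length=3
  Position 3 ('b'): new char, reset run to 1
  Position 4 ('b'): continues run of 'b', length=2
  Position 5 ('b'): continues run of 'b', length=3
  Position 6 ('b'): continues run of 'b', length=4
  Position 7 ('b'): continues run of 'b', length=5
  Position 8 ('c'): new char, reset run to 1
  Position 9 ('a'): new char, reset run to 1
  Position 10 ('c'): new char, reset run to 1
  Position 11 ('a'): new char, reset run to 1
  Position 12 ('c'): new char, reset run to 1
  Position 13 ('b'): new char, reset run to 1
Longest run: 'b' with length 5

5


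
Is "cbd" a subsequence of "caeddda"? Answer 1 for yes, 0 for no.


Check if "cbd" is a subsequence of "caeddda"
Greedy scan:
  Position 0 ('c'): matches sub[0] = 'c'
  Position 1 ('a'): no match needed
  Position 2 ('e'): no match needed
  Position 3 ('d'): no match needed
  Position 4 ('d'): no match needed
  Position 5 ('d'): no match needed
  Position 6 ('a'): no match needed
Only matched 1/3 characters => not a subsequence

0


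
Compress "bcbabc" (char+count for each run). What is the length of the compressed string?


Input: bcbabc
Runs:
  'b' x 1 => "b1"
  'c' x 1 => "c1"
  'b' x 1 => "b1"
  'a' x 1 => "a1"
  'b' x 1 => "b1"
  'c' x 1 => "c1"
Compressed: "b1c1b1a1b1c1"
Compressed length: 12

12


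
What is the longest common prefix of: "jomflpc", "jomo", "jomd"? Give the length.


Words: jomflpc, jomo, jomd
  Position 0: all 'j' => match
  Position 1: all 'o' => match
  Position 2: all 'm' => match
  Position 3: ('f', 'o', 'd') => mismatch, stop
LCP = "jom" (length 3)

3


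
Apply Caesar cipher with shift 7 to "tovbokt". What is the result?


Caesar cipher: shift "tovbokt" by 7
  't' (pos 19) + 7 = pos 0 = 'a'
  'o' (pos 14) + 7 = pos 21 = 'v'
  'v' (pos 21) + 7 = pos 2 = 'c'
  'b' (pos 1) + 7 = pos 8 = 'i'
  'o' (pos 14) + 7 = pos 21 = 'v'
  'k' (pos 10) + 7 = pos 17 = 'r'
  't' (pos 19) + 7 = pos 0 = 'a'
Result: avcivra

avcivra


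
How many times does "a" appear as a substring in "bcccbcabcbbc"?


Searching for "a" in "bcccbcabcbbc"
Scanning each position:
  Position 0: "b" => no
  Position 1: "c" => no
  Position 2: "c" => no
  Position 3: "c" => no
  Position 4: "b" => no
  Position 5: "c" => no
  Position 6: "a" => MATCH
  Position 7: "b" => no
  Position 8: "c" => no
  Position 9: "b" => no
  Position 10: "b" => no
  Position 11: "c" => no
Total occurrences: 1

1


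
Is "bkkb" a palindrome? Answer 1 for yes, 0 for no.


Input: bkkb
Reversed: bkkb
  Compare pos 0 ('b') with pos 3 ('b'): match
  Compare pos 1 ('k') with pos 2 ('k'): match
Result: palindrome

1


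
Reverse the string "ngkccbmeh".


Input: ngkccbmeh
Reading characters right to left:
  Position 8: 'h'
  Position 7: 'e'
  Position 6: 'm'
  Position 5: 'b'
  Position 4: 'c'
  Position 3: 'c'
  Position 2: 'k'
  Position 1: 'g'
  Position 0: 'n'
Reversed: hembcckgn

hembcckgn


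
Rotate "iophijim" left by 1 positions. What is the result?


Input: "iophijim", rotate left by 1
First 1 characters: "i"
Remaining characters: "ophijim"
Concatenate remaining + first: "ophijim" + "i" = "ophijimi"

ophijimi


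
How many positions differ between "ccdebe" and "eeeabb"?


Comparing "ccdebe" and "eeeabb" position by position:
  Position 0: 'c' vs 'e' => DIFFER
  Position 1: 'c' vs 'e' => DIFFER
  Position 2: 'd' vs 'e' => DIFFER
  Position 3: 'e' vs 'a' => DIFFER
  Position 4: 'b' vs 'b' => same
  Position 5: 'e' vs 'b' => DIFFER
Positions that differ: 5

5


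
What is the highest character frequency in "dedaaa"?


Input: dedaaa
Character counts:
  'a': 3
  'd': 2
  'e': 1
Maximum frequency: 3

3


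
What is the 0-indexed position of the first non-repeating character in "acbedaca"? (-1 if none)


Input: acbedaca
Character frequencies:
  'a': 3
  'b': 1
  'c': 2
  'd': 1
  'e': 1
Scanning left to right for freq == 1:
  Position 0 ('a'): freq=3, skip
  Position 1 ('c'): freq=2, skip
  Position 2 ('b'): unique! => answer = 2

2


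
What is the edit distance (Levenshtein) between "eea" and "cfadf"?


Computing edit distance: "eea" -> "cfadf"
DP table:
           c    f    a    d    f
      0    1    2    3    4    5
  e   1    1    2    3    4    5
  e   2    2    2    3    4    5
  a   3    3    3    2    3    4
Edit distance = dp[3][5] = 4

4


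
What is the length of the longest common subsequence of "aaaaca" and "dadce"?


LCS of "aaaaca" and "dadce"
DP table:
           d    a    d    c    e
      0    0    0    0    0    0
  a   0    0    1    1    1    1
  a   0    0    1    1    1    1
  a   0    0    1    1    1    1
  a   0    0    1    1    1    1
  c   0    0    1    1    2    2
  a   0    0    1    1    2    2
LCS length = dp[6][5] = 2

2


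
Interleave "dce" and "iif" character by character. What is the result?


Interleaving "dce" and "iif":
  Position 0: 'd' from first, 'i' from second => "di"
  Position 1: 'c' from first, 'i' from second => "ci"
  Position 2: 'e' from first, 'f' from second => "ef"
Result: dicief

dicief


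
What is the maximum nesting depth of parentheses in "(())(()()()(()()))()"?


Input: "(())(()()()(()()))()"
Tracking depth:
  Position 0 '(': depth becomes 1
  Position 1 '(': depth becomes 2
  Position 2 ')': depth becomes 1
  Position 3 ')': depth becomes 0
  Position 4 '(': depth becomes 1
  Position 5 '(': depth becomes 2
  Position 6 ')': depth becomes 1
  Position 7 '(': depth becomes 2
  Position 8 ')': depth becomes 1
  Position 9 '(': depth becomes 2
  Position 10 ')': depth becomes 1
  Position 11 '(': depth becomes 2
  Position 12 '(': depth becomes 3
  Position 13 ')': depth becomes 2
  Position 14 '(': depth becomes 3
  Position 15 ')': depth becomes 2
  Position 16 ')': depth becomes 1
  Position 17 ')': depth becomes 0
  Position 18 '(': depth becomes 1
  Position 19 ')': depth becomes 0
Maximum depth reached: 3

3


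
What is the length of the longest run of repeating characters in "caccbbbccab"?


Input: "caccbbbccab"
Scanning for longest run:
  Position 1 ('a'): new char, reset run to 1
  Position 2 ('c'): new char, reset run to 1
  Position 3 ('c'): continues run of 'c', length=2
  Position 4 ('b'): new char, reset run to 1
  Position 5 ('b'): continues run of 'b', length=2
  Position 6 ('b'): continues run of 'b', length=3
  Position 7 ('c'): new char, reset run to 1
  Position 8 ('c'): continues run of 'c', length=2
  Position 9 ('a'): new char, reset run to 1
  Position 10 ('b'): new char, reset run to 1
Longest run: 'b' with length 3

3


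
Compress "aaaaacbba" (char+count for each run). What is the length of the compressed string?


Input: aaaaacbba
Runs:
  'a' x 5 => "a5"
  'c' x 1 => "c1"
  'b' x 2 => "b2"
  'a' x 1 => "a1"
Compressed: "a5c1b2a1"
Compressed length: 8

8


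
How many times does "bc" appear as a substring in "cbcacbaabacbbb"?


Searching for "bc" in "cbcacbaabacbbb"
Scanning each position:
  Position 0: "cb" => no
  Position 1: "bc" => MATCH
  Position 2: "ca" => no
  Position 3: "ac" => no
  Position 4: "cb" => no
  Position 5: "ba" => no
  Position 6: "aa" => no
  Position 7: "ab" => no
  Position 8: "ba" => no
  Position 9: "ac" => no
  Position 10: "cb" => no
  Position 11: "bb" => no
  Position 12: "bb" => no
Total occurrences: 1

1


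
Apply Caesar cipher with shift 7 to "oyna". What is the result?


Caesar cipher: shift "oyna" by 7
  'o' (pos 14) + 7 = pos 21 = 'v'
  'y' (pos 24) + 7 = pos 5 = 'f'
  'n' (pos 13) + 7 = pos 20 = 'u'
  'a' (pos 0) + 7 = pos 7 = 'h'
Result: vfuh

vfuh


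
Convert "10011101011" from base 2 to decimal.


Input: "10011101011" in base 2
Positional expansion:
  Digit '1' (value 1) x 2^10 = 1024
  Digit '0' (value 0) x 2^9 = 0
  Digit '0' (value 0) x 2^8 = 0
  Digit '1' (value 1) x 2^7 = 128
  Digit '1' (value 1) x 2^6 = 64
  Digit '1' (value 1) x 2^5 = 32
  Digit '0' (value 0) x 2^4 = 0
  Digit '1' (value 1) x 2^3 = 8
  Digit '0' (value 0) x 2^2 = 0
  Digit '1' (value 1) x 2^1 = 2
  Digit '1' (value 1) x 2^0 = 1
Sum = 1259

1259


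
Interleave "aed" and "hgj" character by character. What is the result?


Interleaving "aed" and "hgj":
  Position 0: 'a' from first, 'h' from second => "ah"
  Position 1: 'e' from first, 'g' from second => "eg"
  Position 2: 'd' from first, 'j' from second => "dj"
Result: ahegdj

ahegdj


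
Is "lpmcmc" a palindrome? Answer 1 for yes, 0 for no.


Input: lpmcmc
Reversed: cmcmpl
  Compare pos 0 ('l') with pos 5 ('c'): MISMATCH
  Compare pos 1 ('p') with pos 4 ('m'): MISMATCH
  Compare pos 2 ('m') with pos 3 ('c'): MISMATCH
Result: not a palindrome

0


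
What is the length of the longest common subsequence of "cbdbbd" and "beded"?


LCS of "cbdbbd" and "beded"
DP table:
           b    e    d    e    d
      0    0    0    0    0    0
  c   0    0    0    0    0    0
  b   0    1    1    1    1    1
  d   0    1    1    2    2    2
  b   0    1    1    2    2    2
  b   0    1    1    2    2    2
  d   0    1    1    2    2    3
LCS length = dp[6][5] = 3

3


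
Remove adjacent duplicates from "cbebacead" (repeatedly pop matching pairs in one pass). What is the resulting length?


Input: cbebacead
Stack-based adjacent duplicate removal:
  Read 'c': push. Stack: c
  Read 'b': push. Stack: cb
  Read 'e': push. Stack: cbe
  Read 'b': push. Stack: cbeb
  Read 'a': push. Stack: cbeba
  Read 'c': push. Stack: cbebac
  Read 'e': push. Stack: cbebace
  Read 'a': push. Stack: cbebacea
  Read 'd': push. Stack: cbebacead
Final stack: "cbebacead" (length 9)

9


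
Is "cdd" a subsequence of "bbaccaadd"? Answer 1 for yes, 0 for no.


Check if "cdd" is a subsequence of "bbaccaadd"
Greedy scan:
  Position 0 ('b'): no match needed
  Position 1 ('b'): no match needed
  Position 2 ('a'): no match needed
  Position 3 ('c'): matches sub[0] = 'c'
  Position 4 ('c'): no match needed
  Position 5 ('a'): no match needed
  Position 6 ('a'): no match needed
  Position 7 ('d'): matches sub[1] = 'd'
  Position 8 ('d'): matches sub[2] = 'd'
All 3 characters matched => is a subsequence

1


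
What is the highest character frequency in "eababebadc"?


Input: eababebadc
Character counts:
  'a': 3
  'b': 3
  'c': 1
  'd': 1
  'e': 2
Maximum frequency: 3

3


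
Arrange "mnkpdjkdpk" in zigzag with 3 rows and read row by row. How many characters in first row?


Zigzag "mnkpdjkdpk" into 3 rows:
Placing characters:
  'm' => row 0
  'n' => row 1
  'k' => row 2
  'p' => row 1
  'd' => row 0
  'j' => row 1
  'k' => row 2
  'd' => row 1
  'p' => row 0
  'k' => row 1
Rows:
  Row 0: "mdp"
  Row 1: "npjdk"
  Row 2: "kk"
First row length: 3

3


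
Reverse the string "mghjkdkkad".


Input: mghjkdkkad
Reading characters right to left:
  Position 9: 'd'
  Position 8: 'a'
  Position 7: 'k'
  Position 6: 'k'
  Position 5: 'd'
  Position 4: 'k'
  Position 3: 'j'
  Position 2: 'h'
  Position 1: 'g'
  Position 0: 'm'
Reversed: dakkdkjhgm

dakkdkjhgm


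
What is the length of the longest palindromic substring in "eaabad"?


Input: "eaabad"
Checking substrings for palindromes:
  [2:5] "aba" (len 3) => palindrome
  [1:3] "aa" (len 2) => palindrome
Longest palindromic substring: "aba" with length 3

3


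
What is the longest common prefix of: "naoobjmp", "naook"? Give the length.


Words: naoobjmp, naook
  Position 0: all 'n' => match
  Position 1: all 'a' => match
  Position 2: all 'o' => match
  Position 3: all 'o' => match
  Position 4: ('b', 'k') => mismatch, stop
LCP = "naoo" (length 4)

4


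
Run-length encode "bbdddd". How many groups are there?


Input: bbdddd
Scanning for consecutive runs:
  Group 1: 'b' x 2 (positions 0-1)
  Group 2: 'd' x 4 (positions 2-5)
Total groups: 2

2


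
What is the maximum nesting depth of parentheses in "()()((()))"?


Input: "()()((()))"
Tracking depth:
  Position 0 '(': depth becomes 1
  Position 1 ')': depth becomes 0
  Position 2 '(': depth becomes 1
  Position 3 ')': depth becomes 0
  Position 4 '(': depth becomes 1
  Position 5 '(': depth becomes 2
  Position 6 '(': depth becomes 3
  Position 7 ')': depth becomes 2
  Position 8 ')': depth becomes 1
  Position 9 ')': depth becomes 0
Maximum depth reached: 3

3


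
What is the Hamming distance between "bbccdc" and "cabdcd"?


Comparing "bbccdc" and "cabdcd" position by position:
  Position 0: 'b' vs 'c' => differ
  Position 1: 'b' vs 'a' => differ
  Position 2: 'c' vs 'b' => differ
  Position 3: 'c' vs 'd' => differ
  Position 4: 'd' vs 'c' => differ
  Position 5: 'c' vs 'd' => differ
Total differences (Hamming distance): 6

6


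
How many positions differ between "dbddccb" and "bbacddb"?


Comparing "dbddccb" and "bbacddb" position by position:
  Position 0: 'd' vs 'b' => DIFFER
  Position 1: 'b' vs 'b' => same
  Position 2: 'd' vs 'a' => DIFFER
  Position 3: 'd' vs 'c' => DIFFER
  Position 4: 'c' vs 'd' => DIFFER
  Position 5: 'c' vs 'd' => DIFFER
  Position 6: 'b' vs 'b' => same
Positions that differ: 5

5


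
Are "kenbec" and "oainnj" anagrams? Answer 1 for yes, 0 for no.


Strings: "kenbec", "oainnj"
Sorted first:  bceekn
Sorted second: aijnno
Differ at position 0: 'b' vs 'a' => not anagrams

0


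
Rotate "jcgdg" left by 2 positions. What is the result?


Input: "jcgdg", rotate left by 2
First 2 characters: "jc"
Remaining characters: "gdg"
Concatenate remaining + first: "gdg" + "jc" = "gdgjc"

gdgjc


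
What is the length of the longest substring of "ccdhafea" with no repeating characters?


Input: "ccdhafea"
Sliding window (track last position of each char):
  Position 0 ('c'): window [0,0] length 1 -- new best
  Position 1 ('c'): repeat (last at 0), move window start to 1
  Position 1 ('c'): window [1,1] length 1
  Position 2 ('d'): window [1,2] length 2 -- new best
  Position 3 ('h'): window [1,3] length 3 -- new best
  Position 4 ('a'): window [1,4] length 4 -- new best
  Position 5 ('f'): window [1,5] length 5 -- new best
  Position 6 ('e'): window [1,6] length 6 -- new best
  Position 7 ('a'): repeat (last at 4), move window start to 5
  Position 7 ('a'): window [5,7] length 3
Longest substring with no repeats: "cdhafe" with length 6

6


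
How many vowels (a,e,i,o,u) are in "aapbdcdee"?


Input: aapbdcdee
Checking each character:
  'a' at position 0: vowel (running total: 1)
  'a' at position 1: vowel (running total: 2)
  'p' at position 2: consonant
  'b' at position 3: consonant
  'd' at position 4: consonant
  'c' at position 5: consonant
  'd' at position 6: consonant
  'e' at position 7: vowel (running total: 3)
  'e' at position 8: vowel (running total: 4)
Total vowels: 4

4


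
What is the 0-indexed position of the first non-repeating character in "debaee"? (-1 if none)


Input: debaee
Character frequencies:
  'a': 1
  'b': 1
  'd': 1
  'e': 3
Scanning left to right for freq == 1:
  Position 0 ('d'): unique! => answer = 0

0


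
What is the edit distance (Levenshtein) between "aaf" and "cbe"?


Computing edit distance: "aaf" -> "cbe"
DP table:
           c    b    e
      0    1    2    3
  a   1    1    2    3
  a   2    2    2    3
  f   3    3    3    3
Edit distance = dp[3][3] = 3

3


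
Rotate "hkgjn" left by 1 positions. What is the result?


Input: "hkgjn", rotate left by 1
First 1 characters: "h"
Remaining characters: "kgjn"
Concatenate remaining + first: "kgjn" + "h" = "kgjnh"

kgjnh


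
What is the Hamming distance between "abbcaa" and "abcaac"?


Comparing "abbcaa" and "abcaac" position by position:
  Position 0: 'a' vs 'a' => same
  Position 1: 'b' vs 'b' => same
  Position 2: 'b' vs 'c' => differ
  Position 3: 'c' vs 'a' => differ
  Position 4: 'a' vs 'a' => same
  Position 5: 'a' vs 'c' => differ
Total differences (Hamming distance): 3

3


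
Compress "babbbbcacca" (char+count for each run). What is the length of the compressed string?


Input: babbbbcacca
Runs:
  'b' x 1 => "b1"
  'a' x 1 => "a1"
  'b' x 4 => "b4"
  'c' x 1 => "c1"
  'a' x 1 => "a1"
  'c' x 2 => "c2"
  'a' x 1 => "a1"
Compressed: "b1a1b4c1a1c2a1"
Compressed length: 14

14


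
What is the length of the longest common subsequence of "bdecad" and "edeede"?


LCS of "bdecad" and "edeede"
DP table:
           e    d    e    e    d    e
      0    0    0    0    0    0    0
  b   0    0    0    0    0    0    0
  d   0    0    1    1    1    1    1
  e   0    1    1    2    2    2    2
  c   0    1    1    2    2    2    2
  a   0    1    1    2    2    2    2
  d   0    1    2    2    2    3    3
LCS length = dp[6][6] = 3

3


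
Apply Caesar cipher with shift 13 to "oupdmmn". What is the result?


Caesar cipher: shift "oupdmmn" by 13
  'o' (pos 14) + 13 = pos 1 = 'b'
  'u' (pos 20) + 13 = pos 7 = 'h'
  'p' (pos 15) + 13 = pos 2 = 'c'
  'd' (pos 3) + 13 = pos 16 = 'q'
  'm' (pos 12) + 13 = pos 25 = 'z'
  'm' (pos 12) + 13 = pos 25 = 'z'
  'n' (pos 13) + 13 = pos 0 = 'a'
Result: bhcqzza

bhcqzza


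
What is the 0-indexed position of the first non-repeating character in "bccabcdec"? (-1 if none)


Input: bccabcdec
Character frequencies:
  'a': 1
  'b': 2
  'c': 4
  'd': 1
  'e': 1
Scanning left to right for freq == 1:
  Position 0 ('b'): freq=2, skip
  Position 1 ('c'): freq=4, skip
  Position 2 ('c'): freq=4, skip
  Position 3 ('a'): unique! => answer = 3

3


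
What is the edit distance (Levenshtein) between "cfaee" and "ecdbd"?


Computing edit distance: "cfaee" -> "ecdbd"
DP table:
           e    c    d    b    d
      0    1    2    3    4    5
  c   1    1    1    2    3    4
  f   2    2    2    2    3    4
  a   3    3    3    3    3    4
  e   4    3    4    4    4    4
  e   5    4    4    5    5    5
Edit distance = dp[5][5] = 5

5


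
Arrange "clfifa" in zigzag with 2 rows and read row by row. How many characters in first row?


Zigzag "clfifa" into 2 rows:
Placing characters:
  'c' => row 0
  'l' => row 1
  'f' => row 0
  'i' => row 1
  'f' => row 0
  'a' => row 1
Rows:
  Row 0: "cff"
  Row 1: "lia"
First row length: 3

3


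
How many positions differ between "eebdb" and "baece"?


Comparing "eebdb" and "baece" position by position:
  Position 0: 'e' vs 'b' => DIFFER
  Position 1: 'e' vs 'a' => DIFFER
  Position 2: 'b' vs 'e' => DIFFER
  Position 3: 'd' vs 'c' => DIFFER
  Position 4: 'b' vs 'e' => DIFFER
Positions that differ: 5

5


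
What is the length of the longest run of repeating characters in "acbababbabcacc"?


Input: "acbababbabcacc"
Scanning for longest run:
  Position 1 ('c'): new char, reset run to 1
  Position 2 ('b'): new char, reset run to 1
  Position 3 ('a'): new char, reset run to 1
  Position 4 ('b'): new char, reset run to 1
  Position 5 ('a'): new char, reset run to 1
  Position 6 ('b'): new char, reset run to 1
  Position 7 ('b'): continues run of 'b', length=2
  Position 8 ('a'): new char, reset run to 1
  Position 9 ('b'): new char, reset run to 1
  Position 10 ('c'): new char, reset run to 1
  Position 11 ('a'): new char, reset run to 1
  Position 12 ('c'): new char, reset run to 1
  Position 13 ('c'): continues run of 'c', length=2
Longest run: 'b' with length 2

2


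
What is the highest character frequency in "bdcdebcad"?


Input: bdcdebcad
Character counts:
  'a': 1
  'b': 2
  'c': 2
  'd': 3
  'e': 1
Maximum frequency: 3

3


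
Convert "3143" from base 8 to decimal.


Input: "3143" in base 8
Positional expansion:
  Digit '3' (value 3) x 8^3 = 1536
  Digit '1' (value 1) x 8^2 = 64
  Digit '4' (value 4) x 8^1 = 32
  Digit '3' (value 3) x 8^0 = 3
Sum = 1635

1635


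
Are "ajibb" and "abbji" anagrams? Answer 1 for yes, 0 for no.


Strings: "ajibb", "abbji"
Sorted first:  abbij
Sorted second: abbij
Sorted forms match => anagrams

1


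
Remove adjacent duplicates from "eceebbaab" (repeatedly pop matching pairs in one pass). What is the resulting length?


Input: eceebbaab
Stack-based adjacent duplicate removal:
  Read 'e': push. Stack: e
  Read 'c': push. Stack: ec
  Read 'e': push. Stack: ece
  Read 'e': matches stack top 'e' => pop. Stack: ec
  Read 'b': push. Stack: ecb
  Read 'b': matches stack top 'b' => pop. Stack: ec
  Read 'a': push. Stack: eca
  Read 'a': matches stack top 'a' => pop. Stack: ec
  Read 'b': push. Stack: ecb
Final stack: "ecb" (length 3)

3


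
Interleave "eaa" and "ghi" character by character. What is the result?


Interleaving "eaa" and "ghi":
  Position 0: 'e' from first, 'g' from second => "eg"
  Position 1: 'a' from first, 'h' from second => "ah"
  Position 2: 'a' from first, 'i' from second => "ai"
Result: egahai

egahai


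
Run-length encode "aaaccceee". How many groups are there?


Input: aaaccceee
Scanning for consecutive runs:
  Group 1: 'a' x 3 (positions 0-2)
  Group 2: 'c' x 3 (positions 3-5)
  Group 3: 'e' x 3 (positions 6-8)
Total groups: 3

3


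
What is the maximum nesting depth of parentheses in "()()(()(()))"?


Input: "()()(()(()))"
Tracking depth:
  Position 0 '(': depth becomes 1
  Position 1 ')': depth becomes 0
  Position 2 '(': depth becomes 1
  Position 3 ')': depth becomes 0
  Position 4 '(': depth becomes 1
  Position 5 '(': depth becomes 2
  Position 6 ')': depth becomes 1
  Position 7 '(': depth becomes 2
  Position 8 '(': depth becomes 3
  Position 9 ')': depth becomes 2
  Position 10 ')': depth becomes 1
  Position 11 ')': depth becomes 0
Maximum depth reached: 3

3


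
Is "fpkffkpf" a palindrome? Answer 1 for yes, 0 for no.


Input: fpkffkpf
Reversed: fpkffkpf
  Compare pos 0 ('f') with pos 7 ('f'): match
  Compare pos 1 ('p') with pos 6 ('p'): match
  Compare pos 2 ('k') with pos 5 ('k'): match
  Compare pos 3 ('f') with pos 4 ('f'): match
Result: palindrome

1


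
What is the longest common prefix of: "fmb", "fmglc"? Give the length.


Words: fmb, fmglc
  Position 0: all 'f' => match
  Position 1: all 'm' => match
  Position 2: ('b', 'g') => mismatch, stop
LCP = "fm" (length 2)

2


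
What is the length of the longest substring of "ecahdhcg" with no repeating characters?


Input: "ecahdhcg"
Sliding window (track last position of each char):
  Position 0 ('e'): window [0,0] length 1 -- new best
  Position 1 ('c'): window [0,1] length 2 -- new best
  Position 2 ('a'): window [0,2] length 3 -- new best
  Position 3 ('h'): window [0,3] length 4 -- new best
  Position 4 ('d'): window [0,4] length 5 -- new best
  Position 5 ('h'): repeat (last at 3), move window start to 4
  Position 5 ('h'): window [4,5] length 2
  Position 6 ('c'): window [4,6] length 3
  Position 7 ('g'): window [4,7] length 4
Longest substring with no repeats: "ecahd" with length 5

5


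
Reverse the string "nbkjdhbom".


Input: nbkjdhbom
Reading characters right to left:
  Position 8: 'm'
  Position 7: 'o'
  Position 6: 'b'
  Position 5: 'h'
  Position 4: 'd'
  Position 3: 'j'
  Position 2: 'k'
  Position 1: 'b'
  Position 0: 'n'
Reversed: mobhdjkbn

mobhdjkbn


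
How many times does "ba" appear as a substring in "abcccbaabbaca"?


Searching for "ba" in "abcccbaabbaca"
Scanning each position:
  Position 0: "ab" => no
  Position 1: "bc" => no
  Position 2: "cc" => no
  Position 3: "cc" => no
  Position 4: "cb" => no
  Position 5: "ba" => MATCH
  Position 6: "aa" => no
  Position 7: "ab" => no
  Position 8: "bb" => no
  Position 9: "ba" => MATCH
  Position 10: "ac" => no
  Position 11: "ca" => no
Total occurrences: 2

2


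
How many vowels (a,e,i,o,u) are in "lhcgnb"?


Input: lhcgnb
Checking each character:
  'l' at position 0: consonant
  'h' at position 1: consonant
  'c' at position 2: consonant
  'g' at position 3: consonant
  'n' at position 4: consonant
  'b' at position 5: consonant
Total vowels: 0

0


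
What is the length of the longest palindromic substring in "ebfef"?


Input: "ebfef"
Checking substrings for palindromes:
  [2:5] "fef" (len 3) => palindrome
Longest palindromic substring: "fef" with length 3

3


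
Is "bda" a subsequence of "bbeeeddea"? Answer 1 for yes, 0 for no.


Check if "bda" is a subsequence of "bbeeeddea"
Greedy scan:
  Position 0 ('b'): matches sub[0] = 'b'
  Position 1 ('b'): no match needed
  Position 2 ('e'): no match needed
  Position 3 ('e'): no match needed
  Position 4 ('e'): no match needed
  Position 5 ('d'): matches sub[1] = 'd'
  Position 6 ('d'): no match needed
  Position 7 ('e'): no match needed
  Position 8 ('a'): matches sub[2] = 'a'
All 3 characters matched => is a subsequence

1


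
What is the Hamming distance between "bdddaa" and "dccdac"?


Comparing "bdddaa" and "dccdac" position by position:
  Position 0: 'b' vs 'd' => differ
  Position 1: 'd' vs 'c' => differ
  Position 2: 'd' vs 'c' => differ
  Position 3: 'd' vs 'd' => same
  Position 4: 'a' vs 'a' => same
  Position 5: 'a' vs 'c' => differ
Total differences (Hamming distance): 4

4


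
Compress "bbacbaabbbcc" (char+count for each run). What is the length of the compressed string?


Input: bbacbaabbbcc
Runs:
  'b' x 2 => "b2"
  'a' x 1 => "a1"
  'c' x 1 => "c1"
  'b' x 1 => "b1"
  'a' x 2 => "a2"
  'b' x 3 => "b3"
  'c' x 2 => "c2"
Compressed: "b2a1c1b1a2b3c2"
Compressed length: 14

14


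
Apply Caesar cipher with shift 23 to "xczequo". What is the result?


Caesar cipher: shift "xczequo" by 23
  'x' (pos 23) + 23 = pos 20 = 'u'
  'c' (pos 2) + 23 = pos 25 = 'z'
  'z' (pos 25) + 23 = pos 22 = 'w'
  'e' (pos 4) + 23 = pos 1 = 'b'
  'q' (pos 16) + 23 = pos 13 = 'n'
  'u' (pos 20) + 23 = pos 17 = 'r'
  'o' (pos 14) + 23 = pos 11 = 'l'
Result: uzwbnrl

uzwbnrl
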